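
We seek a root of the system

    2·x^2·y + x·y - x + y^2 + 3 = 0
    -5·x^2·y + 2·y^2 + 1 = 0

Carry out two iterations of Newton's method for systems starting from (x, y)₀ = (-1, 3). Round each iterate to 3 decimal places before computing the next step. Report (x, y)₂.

(-0.359, -0.526)

At (-1, 3): F = (16.000, 4.000).
Jacobian J = [[4·x·y + y - 1, 2·x^2 + x + 2·y], [-10·x·y, -5·x^2 + 4·y]].
At the point, J = [[-10.000, 7.000], [30.000, 7.000]] (det J = -280.000).
Solving J·Δ = −F gives Δ = (0.300, -1.857).
Then the next iterate is (x, y)₁ = (-0.700, 1.143).
Round to (-0.700, 1.143) and repeat: F = (5.32649, 0.81255), J = [[-3.05740, 2.566], [8.001, 2.122]].
Δ = (0.341, -1.669), so (x, y)₂ = (-0.359, -0.526).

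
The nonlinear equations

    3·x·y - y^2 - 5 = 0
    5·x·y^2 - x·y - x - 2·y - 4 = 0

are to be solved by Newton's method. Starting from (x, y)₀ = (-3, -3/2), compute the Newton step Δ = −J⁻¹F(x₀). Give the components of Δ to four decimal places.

At (-3, -3/2): F = (6.2500, -36.2500).
Jacobian J = [[3·y, 3·x - 2·y], [5·y^2 - y - 1, 10·x·y - x - 2]].
At the point, J = [[-4.5000, -6.0000], [11.7500, 46.0000]] (det J = -136.5000).
Solving J·Δ = −F gives Δ = (0.5128, 0.6571).

(0.5128, 0.6571)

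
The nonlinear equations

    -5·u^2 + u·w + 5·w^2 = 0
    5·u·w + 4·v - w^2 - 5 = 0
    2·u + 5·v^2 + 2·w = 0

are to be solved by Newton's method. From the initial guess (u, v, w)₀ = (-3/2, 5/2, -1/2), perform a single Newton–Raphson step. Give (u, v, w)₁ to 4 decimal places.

At (-3/2, 5/2, -1/2): F = (-9.2500, 8.5000, 27.2500).
Jacobian J = [[-10·u + w, 0, u + 10·w], [5·w, 4, 5·u - 2·w], [2, 10·v, 2]].
At the point, J = [[14.5000, 0.0000, -6.5000], [-2.5000, 4.0000, -6.5000], [2.0000, 25.0000, 2.0000]] (det J = 2930.5000).
Solving J·Δ = −F gives Δ = (0.7677, -1.1746, 0.2896).
Then the next iterate is (u, v, w)₁ = (-0.7323, 1.3254, -0.2104).

(-0.7323, 1.3254, -0.2104)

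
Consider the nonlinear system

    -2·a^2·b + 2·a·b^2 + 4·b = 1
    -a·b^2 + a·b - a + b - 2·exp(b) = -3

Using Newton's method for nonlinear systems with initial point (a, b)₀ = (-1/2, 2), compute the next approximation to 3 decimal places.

At (-1/2, 2): F = (2.000, -8.27811).
Jacobian J = [[-4·a·b + 2·b^2, -2·a^2 + 4·a·b + 4], [-b^2 + b - 1, -2·a·b + a - 2·exp(b) + 1]].
At the point, J = [[12.000, -0.500], [-3.000, -12.27811]] (det J = -148.83735).
Solving J·Δ = −F gives Δ = (-0.193, -0.627).
Then the next iterate is (a, b)₁ = (-0.693, 1.373).

(-0.693, 1.373)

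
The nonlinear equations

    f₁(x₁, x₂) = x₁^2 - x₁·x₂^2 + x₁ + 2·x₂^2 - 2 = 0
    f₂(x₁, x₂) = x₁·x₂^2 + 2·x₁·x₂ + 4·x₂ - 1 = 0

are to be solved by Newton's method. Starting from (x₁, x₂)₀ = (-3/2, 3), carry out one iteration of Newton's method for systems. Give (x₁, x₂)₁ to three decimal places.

(-1.502, 1.558)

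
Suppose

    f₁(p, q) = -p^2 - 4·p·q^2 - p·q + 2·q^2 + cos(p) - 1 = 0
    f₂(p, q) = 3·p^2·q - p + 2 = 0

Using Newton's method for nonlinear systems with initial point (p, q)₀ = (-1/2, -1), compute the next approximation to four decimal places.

(-1.6162, -0.3567)

At (-1/2, -1): F = (3.127583, 1.7500).
Jacobian J = [[-2·p - 4·q^2 - q - sin(p), -8·p·q - p + 4·q], [6·p·q - 1, 3·p^2]].
At the point, J = [[-1.520574, -7.5000], [2.0000, 0.7500]] (det J = 13.859569).
Solving J·Δ = −F gives Δ = (-1.1162, 0.6433).
Then the next iterate is (p, q)₁ = (-1.6162, -0.3567).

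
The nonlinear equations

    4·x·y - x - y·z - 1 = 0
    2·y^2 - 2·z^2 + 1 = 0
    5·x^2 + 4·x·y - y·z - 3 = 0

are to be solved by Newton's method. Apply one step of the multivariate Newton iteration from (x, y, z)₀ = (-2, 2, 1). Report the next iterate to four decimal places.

At (-2, 2, 1): F = (-17.0000, 7.0000, -1.0000).
Jacobian J = [[4·y - 1, 4·x - z, -y], [0, 4·y, -4·z], [10·x + 4·y, 4·x - z, -y]].
At the point, J = [[7.0000, -9.0000, -2.0000], [0.0000, 8.0000, -4.0000], [-12.0000, -9.0000, -2.0000]] (det J = -988.0000).
Solving J·Δ = −F gives Δ = (0.8421, -1.1235, -0.4970).
Then the next iterate is (x, y, z)₁ = (-1.1579, 0.8765, 0.5030).

(-1.1579, 0.8765, 0.5030)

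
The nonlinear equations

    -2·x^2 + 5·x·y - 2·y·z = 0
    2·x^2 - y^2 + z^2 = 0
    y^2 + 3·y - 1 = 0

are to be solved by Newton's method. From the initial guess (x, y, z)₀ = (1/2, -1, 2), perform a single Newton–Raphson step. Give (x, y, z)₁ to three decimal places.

(-0.531, 2.000, 0.141)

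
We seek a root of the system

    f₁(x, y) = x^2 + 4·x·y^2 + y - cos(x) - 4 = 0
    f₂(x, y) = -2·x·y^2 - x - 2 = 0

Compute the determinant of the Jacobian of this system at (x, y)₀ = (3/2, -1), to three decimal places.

J = [[2·x + 4·y^2 + sin(x), 8·x·y + 1], [-2·y^2 - 1, -4·x·y]].
At the point, J = [[7.99749, -11.000], [-3.000, 6.000]].
det J = 14.985.

14.985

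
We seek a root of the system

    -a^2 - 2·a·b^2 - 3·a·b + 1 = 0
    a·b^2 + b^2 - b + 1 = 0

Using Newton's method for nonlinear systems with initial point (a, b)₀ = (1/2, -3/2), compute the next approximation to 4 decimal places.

(6.5882, 2.0588)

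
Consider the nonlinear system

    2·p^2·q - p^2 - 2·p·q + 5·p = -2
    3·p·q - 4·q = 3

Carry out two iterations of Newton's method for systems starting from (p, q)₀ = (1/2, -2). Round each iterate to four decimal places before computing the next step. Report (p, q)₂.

At (1/2, -2): F = (5.2500, 2.0000).
Jacobian J = [[4·p·q - 2·p - 2·q + 5, 2·p^2 - 2·p], [3·q, 3·p - 4]].
At the point, J = [[4.0000, -0.5000], [-6.0000, -2.5000]] (det J = -13.0000).
Solving J·Δ = −F gives Δ = (-0.9327, 3.0385).
Then the next iterate is (p, q)₁ = (-0.4327, 1.0385).
Round to (-0.4327, 1.0385) and repeat: F = (0.936864, -8.502077), J = [[1.990964, 1.239859], [3.1155, -5.2981]].
Δ = (0.3870, -1.3771), so (p, q)₂ = (-0.0457, -0.3386).

(-0.0457, -0.3386)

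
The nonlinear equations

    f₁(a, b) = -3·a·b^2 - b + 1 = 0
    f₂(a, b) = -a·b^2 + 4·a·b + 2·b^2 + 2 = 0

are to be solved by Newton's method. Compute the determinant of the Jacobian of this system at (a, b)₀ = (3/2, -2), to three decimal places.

J = [[-3·b^2, -6·a·b - 1], [-b^2 + 4·b, -2·a·b + 4·a + 4·b]].
At the point, J = [[-12.000, 17.000], [-12.000, 4.000]].
det J = 156.000.

156.000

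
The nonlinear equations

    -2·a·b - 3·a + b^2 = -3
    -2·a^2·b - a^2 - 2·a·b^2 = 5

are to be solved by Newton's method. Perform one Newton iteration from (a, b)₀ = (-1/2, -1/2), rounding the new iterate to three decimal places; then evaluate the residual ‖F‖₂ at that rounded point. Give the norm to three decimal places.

At (-1/2, -1/2): F = (4.250, -4.750).
Jacobian J = [[-2·b - 3, -2·a + 2·b], [-4·a·b - 2·a - 2·b^2, -2·a^2 - 4·a·b]].
At the point, J = [[-2.000, 0.000], [-0.500, -1.500]] (det J = 3.000).
Solving J·Δ = −F gives Δ = (2.125, -3.875).
Then the next iterate is (a, b)₁ = (1.625, -4.375).
Re-evaluating at (1.625, -4.375): F = (31.48438, -46.74219), so ‖F‖₂ = 56.357.

56.357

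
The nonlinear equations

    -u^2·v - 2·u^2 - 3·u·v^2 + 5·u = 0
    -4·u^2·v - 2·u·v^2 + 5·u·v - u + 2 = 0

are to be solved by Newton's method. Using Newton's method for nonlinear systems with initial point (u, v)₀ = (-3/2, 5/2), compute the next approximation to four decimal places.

At (-3/2, 5/2): F = (10.5000, -19.0000).
Jacobian J = [[-2·u·v - 4·u - 3·v^2 + 5, -u^2 - 6·u·v], [-8·u·v - 2·v^2 + 5·v - 1, -4·u^2 - 4·u·v + 5·u]].
At the point, J = [[-0.2500, 20.2500], [29.0000, -1.5000]] (det J = -586.8750).
Solving J·Δ = −F gives Δ = (0.6288, -0.5108).
Then the next iterate is (u, v)₁ = (-0.8712, 1.9892).

(-0.8712, 1.9892)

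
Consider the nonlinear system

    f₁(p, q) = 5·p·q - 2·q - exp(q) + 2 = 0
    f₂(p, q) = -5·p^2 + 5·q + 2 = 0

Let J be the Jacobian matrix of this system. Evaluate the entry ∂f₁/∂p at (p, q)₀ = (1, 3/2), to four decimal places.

7.5000

∂f₁/∂p = 5·q.
At (1, 3/2) this is 7.5000.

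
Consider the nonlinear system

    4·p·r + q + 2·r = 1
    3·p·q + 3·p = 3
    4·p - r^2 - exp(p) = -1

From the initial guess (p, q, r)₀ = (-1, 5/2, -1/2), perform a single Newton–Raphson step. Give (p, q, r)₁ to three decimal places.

(0.054, 1.688, -0.710)

At (-1, 5/2, -1/2): F = (2.500, -13.500, -3.61788).
Jacobian J = [[4·r, 1, 4·p + 2], [3·q + 3, 3·p, 0], [-exp(p) + 4, 0, -2·r]].
At the point, J = [[-2.000, 1.000, -2.000], [10.500, -3.000, 0.000], [3.63212, 0.000, 1.000]] (det J = -26.29272).
Solving J·Δ = −F gives Δ = (1.054, -0.812, -0.210).
Then the next iterate is (p, q, r)₁ = (0.054, 1.688, -0.710).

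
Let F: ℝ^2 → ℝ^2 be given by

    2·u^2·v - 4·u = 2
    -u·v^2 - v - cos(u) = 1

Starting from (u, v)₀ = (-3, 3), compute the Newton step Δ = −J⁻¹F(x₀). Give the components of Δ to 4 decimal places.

(1.2730, -0.7267)

At (-3, 3): F = (64.0000, 23.989992).
Jacobian J = [[4·u·v - 4, 2·u^2], [-v^2 + sin(u), -2·u·v - 1]].
At the point, J = [[-40.0000, 18.0000], [-9.141120, 17.0000]] (det J = -515.459840).
Solving J·Δ = −F gives Δ = (1.2730, -0.7267).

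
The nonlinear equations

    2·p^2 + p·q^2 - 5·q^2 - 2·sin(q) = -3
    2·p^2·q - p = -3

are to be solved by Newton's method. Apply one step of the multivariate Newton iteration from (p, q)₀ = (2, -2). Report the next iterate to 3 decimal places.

(1.366, -1.471)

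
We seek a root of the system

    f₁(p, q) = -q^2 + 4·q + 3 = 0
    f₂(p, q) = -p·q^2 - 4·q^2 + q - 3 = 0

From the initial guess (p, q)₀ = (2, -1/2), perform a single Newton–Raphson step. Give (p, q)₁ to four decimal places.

(-22.2000, -0.6500)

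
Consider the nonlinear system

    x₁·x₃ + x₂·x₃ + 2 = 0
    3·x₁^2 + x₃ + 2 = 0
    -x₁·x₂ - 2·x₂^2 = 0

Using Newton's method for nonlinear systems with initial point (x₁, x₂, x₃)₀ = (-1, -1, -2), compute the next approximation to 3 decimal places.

(-0.206, -0.559, -0.235)

At (-1, -1, -2): F = (6.000, 3.000, -3.000).
Jacobian J = [[x₃, x₃, x₁ + x₂], [6·x₁, 0, 1], [-x₂, -x₁ - 4·x₂, 0]].
At the point, J = [[-2.000, -2.000, -2.000], [-6.000, 0.000, 1.000], [1.000, 5.000, 0.000]] (det J = 68.000).
Solving J·Δ = −F gives Δ = (0.794, 0.441, 1.765).
Then the next iterate is (x₁, x₂, x₃)₁ = (-0.206, -0.559, -0.235).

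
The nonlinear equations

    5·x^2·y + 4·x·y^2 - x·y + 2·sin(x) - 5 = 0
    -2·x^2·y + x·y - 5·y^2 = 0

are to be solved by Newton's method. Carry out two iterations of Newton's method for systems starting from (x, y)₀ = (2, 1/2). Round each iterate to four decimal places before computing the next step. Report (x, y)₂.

(-5.7729, -2.6556)

At (2, 1/2): F = (7.818595, -4.2500).
Jacobian J = [[10·x·y + 4·y^2 - y + 2·cos(x), 5·x^2 + 8·x·y - x], [-4·x·y + y, -2·x^2 + x - 10·y]].
At the point, J = [[9.667706, 26.0000], [-3.5000, -11.0000]] (det J = -15.344770).
Solving J·Δ = −F gives Δ = (1.5963, -0.8943).
Then the next iterate is (x, y)₁ = (3.5963, -0.3943).
Round to (3.5963, -0.3943) and repeat: F = (-27.722021, 8.003875), J = [[-14.960800, 49.726400], [5.277784, -18.327447]].
Δ = (-9.3692, -2.2613), so (x, y)₂ = (-5.7729, -2.6556).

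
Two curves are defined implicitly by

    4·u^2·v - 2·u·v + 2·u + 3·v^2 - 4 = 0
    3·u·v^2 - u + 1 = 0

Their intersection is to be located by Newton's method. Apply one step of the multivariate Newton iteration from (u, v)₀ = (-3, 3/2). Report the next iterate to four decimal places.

At (-3, 3/2): F = (59.7500, -16.2500).
Jacobian J = [[8·u·v - 2·v + 2, 4·u^2 - 2·u + 6·v], [3·v^2 - 1, 6·u·v]].
At the point, J = [[-37.0000, 51.0000], [5.7500, -27.0000]] (det J = 705.7500).
Solving J·Δ = −F gives Δ = (1.1116, -0.3651).
Then the next iterate is (u, v)₁ = (-1.8884, 1.1349).

(-1.8884, 1.1349)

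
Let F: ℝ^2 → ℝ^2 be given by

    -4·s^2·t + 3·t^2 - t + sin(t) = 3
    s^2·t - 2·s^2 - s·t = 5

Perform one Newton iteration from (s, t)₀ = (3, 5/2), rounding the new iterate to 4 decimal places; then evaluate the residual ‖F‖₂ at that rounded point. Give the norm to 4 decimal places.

At (3, 5/2): F = (-76.151528, -8.0000).
Jacobian J = [[-8·s·t, -4·s^2 + 6·t + cos(t) - 1], [2·s·t - 4·s - t, s^2 - s]].
At the point, J = [[-60.0000, -22.801144], [0.5000, 6.0000]] (det J = -348.599428).
Solving J·Δ = −F gives Δ = (-1.8340, 1.4862).
Then the next iterate is (s, t)₁ = (1.1660, 3.9862).
Re-evaluating at (1.1660, 3.9862): F = (18.257612, -6.947559), so ‖F‖₂ = 19.5348.

19.5348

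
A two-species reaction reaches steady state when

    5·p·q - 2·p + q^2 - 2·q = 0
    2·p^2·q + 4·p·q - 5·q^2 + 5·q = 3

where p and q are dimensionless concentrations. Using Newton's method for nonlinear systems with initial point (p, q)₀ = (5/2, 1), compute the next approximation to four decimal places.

(1.4388, 0.7347)

At (5/2, 1): F = (6.5000, 19.5000).
Jacobian J = [[5·q - 2, 5·p + 2·q - 2], [4·p·q + 4·q, 2·p^2 + 4·p - 10·q + 5]].
At the point, J = [[3.0000, 12.5000], [14.0000, 17.5000]] (det J = -122.5000).
Solving J·Δ = −F gives Δ = (-1.0612, -0.2653).
Then the next iterate is (p, q)₁ = (1.4388, 0.7347).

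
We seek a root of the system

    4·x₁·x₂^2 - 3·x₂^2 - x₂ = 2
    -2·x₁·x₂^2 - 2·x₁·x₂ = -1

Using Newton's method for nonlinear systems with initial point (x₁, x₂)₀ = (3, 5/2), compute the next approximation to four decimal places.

(6.1000, -0.4375)

At (3, 5/2): F = (51.7500, -51.5000).
Jacobian J = [[4·x₂^2, 8·x₁·x₂ - 6·x₂ - 1], [-2·x₂^2 - 2·x₂, -4·x₁·x₂ - 2·x₁]].
At the point, J = [[25.0000, 44.0000], [-17.5000, -36.0000]] (det J = -130.0000).
Solving J·Δ = −F gives Δ = (3.1000, -2.9375).
Then the next iterate is (x₁, x₂)₁ = (6.1000, -0.4375).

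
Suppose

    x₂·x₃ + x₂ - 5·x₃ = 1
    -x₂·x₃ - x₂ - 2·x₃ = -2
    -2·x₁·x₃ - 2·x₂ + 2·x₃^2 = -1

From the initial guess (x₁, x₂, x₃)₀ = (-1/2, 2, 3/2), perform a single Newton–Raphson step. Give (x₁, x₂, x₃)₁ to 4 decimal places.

(-2.5143, 1.7714, 0.1429)

At (-1/2, 2, 3/2): F = (-3.5000, -6.0000, 3.0000).
Jacobian J = [[0, x₃ + 1, x₂ - 5], [0, -x₃ - 1, -x₂ - 2], [-2·x₃, -2, -2·x₁ + 4·x₃]].
At the point, J = [[0.0000, 2.5000, -3.0000], [0.0000, -2.5000, -4.0000], [-3.0000, -2.0000, 7.0000]] (det J = 52.5000).
Solving J·Δ = −F gives Δ = (-2.0143, -0.2286, -1.3571).
Then the next iterate is (x₁, x₂, x₃)₁ = (-2.5143, 1.7714, 0.1429).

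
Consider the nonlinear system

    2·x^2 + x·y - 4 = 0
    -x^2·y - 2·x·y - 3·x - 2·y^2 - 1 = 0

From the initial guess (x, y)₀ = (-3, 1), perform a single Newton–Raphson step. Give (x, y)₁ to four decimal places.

At (-3, 1): F = (11.0000, 3.0000).
Jacobian J = [[4·x + y, x], [-2·x·y - 2·y - 3, -x^2 - 2·x - 4·y]].
At the point, J = [[-11.0000, -3.0000], [1.0000, -7.0000]] (det J = 80.0000).
Solving J·Δ = −F gives Δ = (0.8500, 0.5500).
Then the next iterate is (x, y)₁ = (-2.1500, 1.5500).

(-2.1500, 1.5500)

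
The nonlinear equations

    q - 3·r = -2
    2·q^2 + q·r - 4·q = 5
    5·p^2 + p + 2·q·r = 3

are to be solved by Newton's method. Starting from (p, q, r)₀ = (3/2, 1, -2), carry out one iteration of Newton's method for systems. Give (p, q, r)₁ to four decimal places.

At (3/2, 1, -2): F = (9.0000, -9.0000, 5.7500).
Jacobian J = [[0, 1, -3], [0, 4·q + r - 4, q], [10·p + 1, 2·r, 2·q]].
At the point, J = [[0.0000, 1.0000, -3.0000], [0.0000, -2.0000, 1.0000], [16.0000, -4.0000, 2.0000]] (det J = -80.0000).
Solving J·Δ = −F gives Δ = (-1.4844, -3.6000, 1.8000).
Then the next iterate is (p, q, r)₁ = (0.0156, -2.6000, -0.2000).

(0.0156, -2.6000, -0.2000)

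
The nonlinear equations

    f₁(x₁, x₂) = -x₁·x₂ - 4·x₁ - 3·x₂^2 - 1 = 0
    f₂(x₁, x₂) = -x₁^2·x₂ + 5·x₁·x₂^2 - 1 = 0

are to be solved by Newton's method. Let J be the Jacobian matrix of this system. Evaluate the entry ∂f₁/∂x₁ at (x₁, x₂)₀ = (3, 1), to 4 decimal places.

∂f₁/∂x₁ = -x₂ - 4.
At (3, 1) this is -5.0000.

-5.0000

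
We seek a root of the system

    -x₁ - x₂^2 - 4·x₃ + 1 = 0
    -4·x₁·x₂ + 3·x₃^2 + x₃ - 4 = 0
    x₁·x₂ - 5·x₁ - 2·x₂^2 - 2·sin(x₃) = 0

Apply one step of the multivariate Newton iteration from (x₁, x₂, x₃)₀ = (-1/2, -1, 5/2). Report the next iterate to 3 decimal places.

(0.403, 1.275, 1.037)

At (-1/2, -1, 5/2): F = (-9.500, 15.250, -0.19694).
Jacobian J = [[-1, -2·x₂, -4], [-4·x₂, -4·x₁, 6·x₃ + 1], [x₂ - 5, x₁ - 4·x₂, -2·cos(x₃)]].
At the point, J = [[-1.000, 2.000, -4.000], [4.000, 2.000, 16.000], [-6.000, 3.500, 1.60229]] (det J = -256.02287).
Solving J·Δ = −F gives Δ = (0.903, 2.275, -1.463).
Then the next iterate is (x₁, x₂, x₃)₁ = (0.403, 1.275, 1.037).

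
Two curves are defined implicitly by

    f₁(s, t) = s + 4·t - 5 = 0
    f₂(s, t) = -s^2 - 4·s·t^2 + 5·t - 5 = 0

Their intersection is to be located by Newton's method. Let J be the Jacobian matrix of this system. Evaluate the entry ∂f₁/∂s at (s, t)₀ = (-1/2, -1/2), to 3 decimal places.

1.000

∂f₁/∂s = 1.
At (-1/2, -1/2) this is 1.000.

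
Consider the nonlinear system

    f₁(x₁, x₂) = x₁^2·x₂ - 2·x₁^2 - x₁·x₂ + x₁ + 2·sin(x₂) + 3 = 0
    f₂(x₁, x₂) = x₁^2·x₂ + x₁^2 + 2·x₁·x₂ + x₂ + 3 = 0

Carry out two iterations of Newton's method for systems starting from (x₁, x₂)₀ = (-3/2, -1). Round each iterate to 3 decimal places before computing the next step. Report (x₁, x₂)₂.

(0.778, -0.552)

At (-3/2, -1): F = (-8.43294, 5.000).
Jacobian J = [[2·x₁·x₂ - 4·x₁ - x₂ + 1, x₁^2 - x₁ + 2·cos(x₂)], [2·x₁·x₂ + 2·x₁ + 2·x₂, x₁^2 + 2·x₁ + 1]].
At the point, J = [[11.000, 4.83060], [-2.000, 0.250]] (det J = 12.41121).
Solving J·Δ = −F gives Δ = (2.116, -3.073).
Then the next iterate is (x₁, x₂)₁ = (0.616, -4.073).
Round to (0.616, -4.073) and repeat: F = (5.42545, -7.25700), J = [[-2.40894, -1.42995], [-11.93194, 2.61146]].
Δ = (0.162, 3.521), so (x₁, x₂)₂ = (0.778, -0.552).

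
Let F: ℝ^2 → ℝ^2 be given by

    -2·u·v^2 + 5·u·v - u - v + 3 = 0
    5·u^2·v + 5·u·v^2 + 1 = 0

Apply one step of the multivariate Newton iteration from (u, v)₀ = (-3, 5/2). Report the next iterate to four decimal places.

(-2.4062, 2.2924)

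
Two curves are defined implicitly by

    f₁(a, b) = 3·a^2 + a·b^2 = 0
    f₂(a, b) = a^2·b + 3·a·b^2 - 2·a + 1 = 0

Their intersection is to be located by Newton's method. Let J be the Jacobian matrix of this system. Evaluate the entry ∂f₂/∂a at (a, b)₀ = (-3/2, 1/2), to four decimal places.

-2.7500

∂f₂/∂a = 2·a·b + 3·b^2 - 2.
At (-3/2, 1/2) this is -2.7500.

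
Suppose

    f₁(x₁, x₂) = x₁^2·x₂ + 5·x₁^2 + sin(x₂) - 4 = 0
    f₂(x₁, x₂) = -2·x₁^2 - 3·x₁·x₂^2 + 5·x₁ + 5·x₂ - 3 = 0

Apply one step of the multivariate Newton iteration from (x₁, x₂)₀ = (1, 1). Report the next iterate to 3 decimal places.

(0.336, 4.328)

At (1, 1): F = (2.84147, 2.000).
Jacobian J = [[2·x₁·x₂ + 10·x₁, x₁^2 + cos(x₂)], [-4·x₁ - 3·x₂^2 + 5, -6·x₁·x₂ + 5]].
At the point, J = [[12.000, 1.54030], [-2.000, -1.000]] (det J = -8.91940).
Solving J·Δ = −F gives Δ = (-0.664, 3.328).
Then the next iterate is (x₁, x₂)₁ = (0.336, 4.328).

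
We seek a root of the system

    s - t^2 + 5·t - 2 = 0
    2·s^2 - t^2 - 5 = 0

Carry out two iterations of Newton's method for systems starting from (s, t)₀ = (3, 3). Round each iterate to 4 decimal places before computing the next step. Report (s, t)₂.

(6.2256, 9.7953)

At (3, 3): F = (7.0000, 4.0000).
Jacobian J = [[1, -2·t + 5], [4·s, -2·t]].
At the point, J = [[1.0000, -1.0000], [12.0000, -6.0000]] (det J = 6.0000).
Solving J·Δ = −F gives Δ = (6.3333, 13.3333).
Then the next iterate is (s, t)₁ = (9.3333, 16.3333).
Round to (9.3333, 16.3333) and repeat: F = (-177.776889, -97.555711), J = [[1.0000, -27.6666], [37.3332, -32.6666]].
Δ = (-3.1077, -6.5380), so (s, t)₂ = (6.2256, 9.7953).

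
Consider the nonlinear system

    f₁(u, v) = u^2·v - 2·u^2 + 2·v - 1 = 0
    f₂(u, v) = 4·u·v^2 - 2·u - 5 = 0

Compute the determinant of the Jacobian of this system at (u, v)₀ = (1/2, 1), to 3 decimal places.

-8.500

J = [[2·u·v - 4·u, u^2 + 2], [4·v^2 - 2, 8·u·v]].
At the point, J = [[-1.000, 2.250], [2.000, 4.000]].
det J = -8.500.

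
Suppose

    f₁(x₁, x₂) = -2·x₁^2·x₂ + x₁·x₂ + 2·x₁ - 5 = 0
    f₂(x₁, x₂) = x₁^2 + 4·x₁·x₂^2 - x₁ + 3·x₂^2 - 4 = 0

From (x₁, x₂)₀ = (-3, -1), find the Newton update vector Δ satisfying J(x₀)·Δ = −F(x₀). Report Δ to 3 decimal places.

At (-3, -1): F = (10.000, -1.000).
Jacobian J = [[-4·x₁·x₂ + x₂ + 2, -2·x₁^2 + x₁], [2·x₁ + 4·x₂^2 - 1, 8·x₁·x₂ + 6·x₂]].
At the point, J = [[-11.000, -21.000], [-3.000, 18.000]] (det J = -261.000).
Solving J·Δ = −F gives Δ = (0.609, 0.157).

(0.609, 0.157)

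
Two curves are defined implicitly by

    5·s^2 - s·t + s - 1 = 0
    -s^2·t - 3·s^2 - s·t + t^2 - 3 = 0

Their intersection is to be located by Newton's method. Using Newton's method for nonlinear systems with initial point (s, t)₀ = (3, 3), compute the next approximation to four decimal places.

(1.6000, 2.6000)

At (3, 3): F = (38.0000, -57.0000).
Jacobian J = [[10·s - t + 1, -s], [-2·s·t - 6·s - t, -s^2 - s + 2·t]].
At the point, J = [[28.0000, -3.0000], [-39.0000, -6.0000]] (det J = -285.0000).
Solving J·Δ = −F gives Δ = (-1.4000, -0.4000).
Then the next iterate is (s, t)₁ = (1.6000, 2.6000).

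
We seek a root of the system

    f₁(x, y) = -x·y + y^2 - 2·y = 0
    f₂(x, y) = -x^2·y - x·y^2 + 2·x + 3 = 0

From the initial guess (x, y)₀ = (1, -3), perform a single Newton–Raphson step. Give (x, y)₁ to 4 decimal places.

At (1, -3): F = (18.0000, -1.0000).
Jacobian J = [[-y, -x + 2·y - 2], [-2·x·y - y^2 + 2, -x^2 - 2·x·y]].
At the point, J = [[3.0000, -9.0000], [-1.0000, 5.0000]] (det J = 6.0000).
Solving J·Δ = −F gives Δ = (-13.5000, -2.5000).
Then the next iterate is (x, y)₁ = (-12.5000, -5.5000).

(-12.5000, -5.5000)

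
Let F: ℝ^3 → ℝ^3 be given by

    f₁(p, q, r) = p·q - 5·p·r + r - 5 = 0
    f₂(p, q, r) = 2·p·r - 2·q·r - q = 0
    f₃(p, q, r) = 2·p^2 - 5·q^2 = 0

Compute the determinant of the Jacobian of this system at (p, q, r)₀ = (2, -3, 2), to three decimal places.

J = [[q - 5·r, p, -5·p + 1], [2·r, -2·r - 1, 2·p - 2·q], [4·p, -10·q, 0]].
At the point, J = [[-13.000, 2.000, -9.000], [4.000, -5.000, 10.000], [8.000, 30.000, 0.000]].
det J = 2620.000.

2620.000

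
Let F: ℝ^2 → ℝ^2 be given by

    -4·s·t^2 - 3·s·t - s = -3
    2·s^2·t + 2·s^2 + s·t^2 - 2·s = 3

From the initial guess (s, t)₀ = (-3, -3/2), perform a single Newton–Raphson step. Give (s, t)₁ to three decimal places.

At (-3, -3/2): F = (19.500, -12.750).
Jacobian J = [[-4·t^2 - 3·t - 1, -8·s·t - 3·s], [4·s·t + 4·s + t^2 - 2, 2·s^2 + 2·s·t]].
At the point, J = [[-5.500, -27.000], [6.250, 27.000]] (det J = 20.250).
Solving J·Δ = −F gives Δ = (-9.000, 2.556).
Then the next iterate is (s, t)₁ = (-12.000, 1.056).

(-12.000, 1.056)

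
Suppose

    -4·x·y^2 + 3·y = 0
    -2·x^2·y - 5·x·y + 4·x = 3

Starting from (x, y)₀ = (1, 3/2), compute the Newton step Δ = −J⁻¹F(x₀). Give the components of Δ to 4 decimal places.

(-2.4000, 1.9000)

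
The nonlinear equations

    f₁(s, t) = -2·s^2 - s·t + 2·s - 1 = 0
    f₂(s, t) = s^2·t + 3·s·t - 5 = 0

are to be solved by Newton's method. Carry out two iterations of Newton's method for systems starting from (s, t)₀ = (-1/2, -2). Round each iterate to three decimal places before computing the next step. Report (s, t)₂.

(-1.116, -23.461)

At (-1/2, -2): F = (-3.500, -2.500).
Jacobian J = [[-4·s - t + 2, -s], [2·s·t + 3·t, s^2 + 3·s]].
At the point, J = [[6.000, 0.500], [-4.000, -1.250]] (det J = -5.500).
Solving J·Δ = −F gives Δ = (1.023, -5.273).
Then the next iterate is (s, t)₁ = (0.523, -7.273).
Round to (0.523, -7.273) and repeat: F = (3.30272, -18.40071), J = [[7.181, -0.523], [-29.42656, 1.84253]].
Δ = (-1.639, -16.188), so (s, t)₂ = (-1.116, -23.461).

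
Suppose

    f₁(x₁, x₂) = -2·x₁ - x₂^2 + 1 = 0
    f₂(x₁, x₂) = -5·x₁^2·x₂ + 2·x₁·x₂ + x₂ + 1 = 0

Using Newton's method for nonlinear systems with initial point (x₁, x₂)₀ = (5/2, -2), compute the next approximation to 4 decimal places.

(2.4700, -0.0150)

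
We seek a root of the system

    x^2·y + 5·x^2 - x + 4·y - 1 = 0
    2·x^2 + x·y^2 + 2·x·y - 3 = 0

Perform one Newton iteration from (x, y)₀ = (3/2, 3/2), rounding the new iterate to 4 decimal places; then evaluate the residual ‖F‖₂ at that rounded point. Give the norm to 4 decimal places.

7.3620

At (3/2, 3/2): F = (18.1250, 9.3750).
Jacobian J = [[2·x·y + 10·x - 1, x^2 + 4], [4·x + y^2 + 2·y, 2·x·y + 2·x]].
At the point, J = [[18.5000, 6.2500], [11.2500, 7.5000]] (det J = 68.4375).
Solving J·Δ = −F gives Δ = (-1.1301, 0.4452).
Then the next iterate is (x, y)₁ = (0.3699, 1.9452).
Re-evaluating at (0.3699, 1.9452): F = (7.361184, 0.112340), so ‖F‖₂ = 7.3620.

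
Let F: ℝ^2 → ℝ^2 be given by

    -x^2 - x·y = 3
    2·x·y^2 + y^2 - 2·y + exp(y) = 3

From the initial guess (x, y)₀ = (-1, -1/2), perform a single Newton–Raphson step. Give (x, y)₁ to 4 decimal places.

(1.3011, -1.7528)

At (-1, -1/2): F = (-4.5000, -1.643469).
Jacobian J = [[-2·x - y, -x], [2·y^2, 4·x·y + 2·y + exp(y) - 2]].
At the point, J = [[2.5000, 1.0000], [0.5000, -0.393469]] (det J = -1.483673).
Solving J·Δ = −F gives Δ = (2.3011, -1.2528).
Then the next iterate is (x, y)₁ = (1.3011, -1.7528).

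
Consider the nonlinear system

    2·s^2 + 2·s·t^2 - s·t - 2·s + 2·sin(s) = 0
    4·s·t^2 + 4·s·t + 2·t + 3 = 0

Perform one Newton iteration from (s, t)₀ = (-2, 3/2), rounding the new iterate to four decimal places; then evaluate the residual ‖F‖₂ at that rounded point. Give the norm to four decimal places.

At (-2, 3/2): F = (4.181405, -24.0000).
Jacobian J = [[4·s + 2·t^2 - t + 2·cos(s) - 2, 4·s·t - s], [4·t^2 + 4·t, 8·s·t + 4·s + 2]].
At the point, J = [[-7.832294, -10.0000], [15.0000, -30.0000]] (det J = 384.968810).
Solving J·Δ = −F gives Δ = (0.9493, -0.3254).
Then the next iterate is (s, t)₁ = (-1.0507, 1.1746).
Re-evaluating at (-1.0507, 1.1746): F = (0.908680, -5.385950), so ‖F‖₂ = 5.4621.

5.4621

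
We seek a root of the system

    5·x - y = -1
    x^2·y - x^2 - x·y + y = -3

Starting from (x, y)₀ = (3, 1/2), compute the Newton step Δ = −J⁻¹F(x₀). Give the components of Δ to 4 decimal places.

At (3, 1/2): F = (15.5000, -2.5000).
Jacobian J = [[5, -1], [2·x·y - 2·x - y, x^2 - x + 1]].
At the point, J = [[5.0000, -1.0000], [-3.5000, 7.0000]] (det J = 31.5000).
Solving J·Δ = −F gives Δ = (-3.3651, -1.3254).

(-3.3651, -1.3254)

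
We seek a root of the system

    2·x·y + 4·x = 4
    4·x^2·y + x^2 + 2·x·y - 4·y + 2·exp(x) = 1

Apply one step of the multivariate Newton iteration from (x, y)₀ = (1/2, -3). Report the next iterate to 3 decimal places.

(0.418, 1.836)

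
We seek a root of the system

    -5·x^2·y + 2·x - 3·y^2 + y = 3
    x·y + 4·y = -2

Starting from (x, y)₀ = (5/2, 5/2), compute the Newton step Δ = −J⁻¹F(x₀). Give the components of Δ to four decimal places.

(0.8046, -3.1171)

At (5/2, 5/2): F = (-92.3750, 18.2500).
Jacobian J = [[-10·x·y + 2, -5·x^2 - 6·y + 1], [y, x + 4]].
At the point, J = [[-60.5000, -45.2500], [2.5000, 6.5000]] (det J = -280.1250).
Solving J·Δ = −F gives Δ = (0.8046, -3.1171).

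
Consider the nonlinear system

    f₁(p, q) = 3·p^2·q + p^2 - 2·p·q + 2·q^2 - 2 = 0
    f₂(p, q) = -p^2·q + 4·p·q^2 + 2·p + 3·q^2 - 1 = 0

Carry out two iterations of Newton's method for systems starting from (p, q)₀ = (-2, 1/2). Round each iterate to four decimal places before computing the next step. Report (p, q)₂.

At (-2, 1/2): F = (10.5000, -8.2500).
Jacobian J = [[6·p·q + 2·p - 2·q, 3·p^2 - 2·p + 4·q], [-2·p·q + 4·q^2 + 2, -p^2 + 8·p·q + 6·q]].
At the point, J = [[-11.0000, 18.0000], [5.0000, -9.0000]] (det J = 9.0000).
Solving J·Δ = −F gives Δ = (-6.0000, -4.2500).
Then the next iterate is (p, q)₁ = (-8.0000, -3.7500).
Round to (-8.0000, -3.7500) and repeat: F = (-689.8750, -184.8125), J = [[171.5000, 193.0000], [-1.7500, 153.5000]].
Δ = (2.6339, 1.2340), so (p, q)₂ = (-5.3661, -2.5160).

(-5.3661, -2.5160)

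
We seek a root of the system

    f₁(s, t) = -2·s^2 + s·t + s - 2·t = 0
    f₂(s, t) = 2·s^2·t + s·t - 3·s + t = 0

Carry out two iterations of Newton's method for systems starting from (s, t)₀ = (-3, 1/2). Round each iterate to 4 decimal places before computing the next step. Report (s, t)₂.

At (-3, 1/2): F = (-23.5000, 17.0000).
Jacobian J = [[-4·s + t + 1, s - 2], [4·s·t + t - 3, 2·s^2 + s + 1]].
At the point, J = [[13.5000, -5.0000], [-8.5000, 16.0000]] (det J = 173.5000).
Solving J·Δ = −F gives Δ = (1.6772, -0.1715).
Then the next iterate is (s, t)₁ = (-1.3228, 0.3285).
Round to (-1.3228, 0.3285) and repeat: F = (-5.913939, 5.011979), J = [[6.6197, -3.3228], [-4.409659, 3.176800]].
Δ = (0.3346, -1.1133), so (s, t)₂ = (-0.9882, -0.7848).

(-0.9882, -0.7848)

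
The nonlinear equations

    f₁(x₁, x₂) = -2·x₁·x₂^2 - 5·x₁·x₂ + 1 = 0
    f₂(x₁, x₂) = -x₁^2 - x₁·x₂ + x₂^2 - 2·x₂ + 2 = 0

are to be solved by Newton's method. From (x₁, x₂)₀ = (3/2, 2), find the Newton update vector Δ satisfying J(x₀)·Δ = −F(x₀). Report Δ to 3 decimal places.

(-0.717, -0.671)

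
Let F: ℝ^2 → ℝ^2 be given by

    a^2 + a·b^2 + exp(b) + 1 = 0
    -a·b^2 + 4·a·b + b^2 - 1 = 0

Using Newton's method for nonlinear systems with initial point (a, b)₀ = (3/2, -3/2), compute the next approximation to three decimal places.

(0.576, -1.033)

At (3/2, -3/2): F = (6.84813, -11.125).
Jacobian J = [[2·a + b^2, 2·a·b + exp(b)], [-b^2 + 4·b, -2·a·b + 4·a + 2·b]].
At the point, J = [[5.250, -4.27687], [-8.250, 7.500]] (det J = 4.09082).
Solving J·Δ = −F gives Δ = (-0.924, 0.467).
Then the next iterate is (a, b)₁ = (0.576, -1.033).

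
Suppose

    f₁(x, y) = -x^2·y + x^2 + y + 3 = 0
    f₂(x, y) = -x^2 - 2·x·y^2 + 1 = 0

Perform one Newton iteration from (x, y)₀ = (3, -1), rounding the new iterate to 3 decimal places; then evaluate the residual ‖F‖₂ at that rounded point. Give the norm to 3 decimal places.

6.659

At (3, -1): F = (20.000, -14.000).
Jacobian J = [[-2·x·y + 2·x, -x^2 + 1], [-2·x - 2·y^2, -4·x·y]].
At the point, J = [[12.000, -8.000], [-8.000, 12.000]] (det J = 80.000).
Solving J·Δ = −F gives Δ = (-1.600, 0.100).
Then the next iterate is (x, y)₁ = (1.400, -0.900).
Re-evaluating at (1.400, -0.900): F = (5.824, -3.228), so ‖F‖₂ = 6.659.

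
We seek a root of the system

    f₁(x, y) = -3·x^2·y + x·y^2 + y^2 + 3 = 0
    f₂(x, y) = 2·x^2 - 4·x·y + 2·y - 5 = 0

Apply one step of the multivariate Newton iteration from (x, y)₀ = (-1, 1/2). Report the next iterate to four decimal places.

(-7.0000, -5.5000)

At (-1, 1/2): F = (1.5000, 0.0000).
Jacobian J = [[-6·x·y + y^2, -3·x^2 + 2·x·y + 2·y], [4·x - 4·y, -4·x + 2]].
At the point, J = [[3.2500, -3.0000], [-6.0000, 6.0000]] (det J = 1.5000).
Solving J·Δ = −F gives Δ = (-6.0000, -6.0000).
Then the next iterate is (x, y)₁ = (-7.0000, -5.5000).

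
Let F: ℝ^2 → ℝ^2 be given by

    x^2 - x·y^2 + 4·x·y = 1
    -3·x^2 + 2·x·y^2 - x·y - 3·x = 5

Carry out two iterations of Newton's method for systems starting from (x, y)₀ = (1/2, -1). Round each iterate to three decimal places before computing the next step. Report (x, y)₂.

At (1/2, -1): F = (-3.250, -5.750).
Jacobian J = [[2·x - y^2 + 4·y, -2·x·y + 4·x], [-6·x + 2·y^2 - y - 3, 4·x·y - x]].
At the point, J = [[-4.000, 3.000], [-3.000, -2.500]] (det J = 19.000).
Solving J·Δ = −F gives Δ = (-1.336, -0.697).
Then the next iterate is (x, y)₁ = (-0.836, -1.697).
Round to (-0.836, -1.697) and repeat: F = (7.78118, -10.82242), J = [[-11.33981, -6.18138], [9.47262, 6.51077]].
Δ = (-1.063, 3.208), so (x, y)₂ = (-1.899, 1.511).

(-1.899, 1.511)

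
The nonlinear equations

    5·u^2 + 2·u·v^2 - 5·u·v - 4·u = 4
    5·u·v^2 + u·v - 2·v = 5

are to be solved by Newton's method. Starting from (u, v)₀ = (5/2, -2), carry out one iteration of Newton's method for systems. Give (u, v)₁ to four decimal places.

(1.2727, -1.5574)

At (5/2, -2): F = (62.2500, 44.0000).
Jacobian J = [[10·u + 2·v^2 - 5·v - 4, 4·u·v - 5·u], [5·v^2 + v, 10·u·v + u - 2]].
At the point, J = [[39.0000, -32.5000], [18.0000, -49.5000]] (det J = -1345.5000).
Solving J·Δ = −F gives Δ = (-1.2273, 0.4426).
Then the next iterate is (u, v)₁ = (1.2727, -1.5574).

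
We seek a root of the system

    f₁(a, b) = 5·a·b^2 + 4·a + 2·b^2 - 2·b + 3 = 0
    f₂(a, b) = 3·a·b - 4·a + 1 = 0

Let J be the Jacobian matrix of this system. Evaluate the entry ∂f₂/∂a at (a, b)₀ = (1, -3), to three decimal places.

-13.000

∂f₂/∂a = 3·b - 4.
At (1, -3) this is -13.000.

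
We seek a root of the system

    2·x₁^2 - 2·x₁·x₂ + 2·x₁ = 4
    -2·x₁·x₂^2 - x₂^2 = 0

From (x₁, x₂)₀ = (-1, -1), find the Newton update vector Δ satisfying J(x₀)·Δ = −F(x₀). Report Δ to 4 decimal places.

At (-1, -1): F = (-6.0000, 1.0000).
Jacobian J = [[4·x₁ - 2·x₂ + 2, -2·x₁], [-2·x₂^2, -4·x₁·x₂ - 2·x₂]].
At the point, J = [[0.0000, 2.0000], [-2.0000, -2.0000]] (det J = 4.0000).
Solving J·Δ = −F gives Δ = (-2.5000, 3.0000).

(-2.5000, 3.0000)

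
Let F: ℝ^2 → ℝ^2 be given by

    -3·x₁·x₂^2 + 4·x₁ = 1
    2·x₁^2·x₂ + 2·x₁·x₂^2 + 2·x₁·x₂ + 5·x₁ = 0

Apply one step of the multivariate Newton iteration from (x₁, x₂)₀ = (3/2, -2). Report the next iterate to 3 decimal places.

(1.750, -1.167)

At (3/2, -2): F = (-13.000, 4.500).
Jacobian J = [[-3·x₂^2 + 4, -6·x₁·x₂], [4·x₁·x₂ + 2·x₂^2 + 2·x₂ + 5, 2·x₁^2 + 4·x₁·x₂ + 2·x₁]].
At the point, J = [[-8.000, 18.000], [-3.000, -4.500]] (det J = 90.000).
Solving J·Δ = −F gives Δ = (0.250, 0.833).
Then the next iterate is (x₁, x₂)₁ = (1.750, -1.167).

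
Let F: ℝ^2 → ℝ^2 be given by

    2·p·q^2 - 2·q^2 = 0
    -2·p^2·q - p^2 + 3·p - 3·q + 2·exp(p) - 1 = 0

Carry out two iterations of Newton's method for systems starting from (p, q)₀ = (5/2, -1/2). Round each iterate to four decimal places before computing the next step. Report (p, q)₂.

(-0.3254, -1.2768)

At (5/2, -1/2): F = (0.7500, 32.364988).
Jacobian J = [[2·q^2, 4·p·q - 4·q], [-4·p·q - 2·p + 2·exp(p) + 3, -2·p^2 - 3]].
At the point, J = [[0.5000, -3.0000], [27.364988, -15.5000]] (det J = 74.344964).
Solving J·Δ = −F gives Δ = (-1.1496, 0.0584).
Then the next iterate is (p, q)₁ = (1.3504, -0.4416).
Round to (1.3504, -0.4416) and repeat: F = (0.136663, 11.880943), J = [[0.390021, -0.618947], [10.402484, -6.647160]].
Δ = (-1.6758, -0.8352), so (p, q)₂ = (-0.3254, -1.2768).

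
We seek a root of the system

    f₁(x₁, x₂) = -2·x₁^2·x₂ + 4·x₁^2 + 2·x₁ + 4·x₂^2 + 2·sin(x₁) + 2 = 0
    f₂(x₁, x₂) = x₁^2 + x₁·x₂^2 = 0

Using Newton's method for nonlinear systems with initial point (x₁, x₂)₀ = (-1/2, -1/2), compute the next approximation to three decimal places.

(-0.073, -0.109)

At (-1/2, -1/2): F = (2.29115, 0.125).
Jacobian J = [[-4·x₁·x₂ + 8·x₁ + 2·cos(x₁) + 2, -2·x₁^2 + 8·x₂], [2·x₁ + x₂^2, 2·x₁·x₂]].
At the point, J = [[-1.24483, -4.500], [-0.750, 0.500]] (det J = -3.99742).
Solving J·Δ = −F gives Δ = (0.427, 0.391).
Then the next iterate is (x₁, x₂)₁ = (-0.073, -0.109).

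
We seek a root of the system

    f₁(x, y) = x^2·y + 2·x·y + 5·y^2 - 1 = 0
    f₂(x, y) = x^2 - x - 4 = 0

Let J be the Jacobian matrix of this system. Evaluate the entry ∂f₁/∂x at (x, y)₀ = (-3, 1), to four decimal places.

∂f₁/∂x = 2·x·y + 2·y.
At (-3, 1) this is -4.0000.

-4.0000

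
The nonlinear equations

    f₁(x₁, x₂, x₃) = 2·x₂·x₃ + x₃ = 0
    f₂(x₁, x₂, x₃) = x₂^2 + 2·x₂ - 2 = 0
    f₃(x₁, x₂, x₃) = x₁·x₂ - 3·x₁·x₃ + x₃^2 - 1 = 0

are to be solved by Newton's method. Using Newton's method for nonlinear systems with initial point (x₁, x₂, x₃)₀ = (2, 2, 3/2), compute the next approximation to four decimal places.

At (2, 2, 3/2): F = (7.5000, 6.0000, -3.7500).
Jacobian J = [[0, 2·x₃, 2·x₂ + 1], [0, 2·x₂ + 2, 0], [x₂ - 3·x₃, x₁, -3·x₁ + 2·x₃]].
At the point, J = [[0.0000, 3.0000, 5.0000], [0.0000, 6.0000, 0.0000], [-2.5000, 2.0000, -3.0000]] (det J = 75.0000).
Solving J·Δ = −F gives Δ = (-1.2200, -1.0000, -0.9000).
Then the next iterate is (x₁, x₂, x₃)₁ = (0.7800, 1.0000, 0.6000).

(0.7800, 1.0000, 0.6000)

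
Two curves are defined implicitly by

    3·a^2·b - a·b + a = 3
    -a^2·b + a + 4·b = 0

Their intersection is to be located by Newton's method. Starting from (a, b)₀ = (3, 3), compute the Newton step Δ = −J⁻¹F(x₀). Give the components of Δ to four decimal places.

(0.4865, -4.0541)

At (3, 3): F = (72.0000, -12.0000).
Jacobian J = [[6·a·b - b + 1, 3·a^2 - a], [-2·a·b + 1, -a^2 + 4]].
At the point, J = [[52.0000, 24.0000], [-17.0000, -5.0000]] (det J = 148.0000).
Solving J·Δ = −F gives Δ = (0.4865, -4.0541).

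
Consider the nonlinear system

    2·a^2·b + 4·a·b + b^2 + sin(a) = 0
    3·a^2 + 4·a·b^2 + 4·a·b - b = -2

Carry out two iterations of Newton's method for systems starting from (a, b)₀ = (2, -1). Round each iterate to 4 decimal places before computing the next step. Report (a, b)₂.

(0.3500, -0.3543)

At (2, -1): F = (-14.090703, 15.0000).
Jacobian J = [[4·a·b + 4·b + cos(a), 2·a^2 + 4·a + 2·b], [6·a + 4·b^2 + 4·b, 8·a·b + 4·a - 1]].
At the point, J = [[-12.416147, 14.0000], [12.0000, -9.0000]] (det J = -56.254678).
Solving J·Δ = −F gives Δ = (-1.4787, -0.3049).
Then the next iterate is (a, b)₁ = (0.5213, -1.3049).
Round to (0.5213, -1.3049) and repeat: F = (-1.229428, 4.949787), J = [[-7.073405, 0.018907], [4.719256, -4.356755]].
Δ = (-0.1713, 0.9506), so (a, b)₂ = (0.3500, -0.3543).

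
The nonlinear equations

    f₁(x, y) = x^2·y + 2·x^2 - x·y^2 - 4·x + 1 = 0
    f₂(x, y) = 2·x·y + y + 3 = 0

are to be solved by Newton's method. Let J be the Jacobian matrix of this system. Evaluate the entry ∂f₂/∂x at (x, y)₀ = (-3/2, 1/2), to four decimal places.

∂f₂/∂x = 2·y.
At (-3/2, 1/2) this is 1.0000.

1.0000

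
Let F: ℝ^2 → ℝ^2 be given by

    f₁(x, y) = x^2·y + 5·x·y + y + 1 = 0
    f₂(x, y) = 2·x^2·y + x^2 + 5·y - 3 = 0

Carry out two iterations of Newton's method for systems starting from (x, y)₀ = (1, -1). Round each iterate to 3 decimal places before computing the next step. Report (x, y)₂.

(2.062, -0.236)

At (1, -1): F = (-6.000, -9.000).
Jacobian J = [[2·x·y + 5·y, x^2 + 5·x + 1], [4·x·y + 2·x, 2·x^2 + 5]].
At the point, J = [[-7.000, 7.000], [-2.000, 7.000]] (det J = -35.000).
Solving J·Δ = −F gives Δ = (0.600, 1.457).
Then the next iterate is (x, y)₁ = (1.600, 0.457).
Round to (1.600, 0.457) and repeat: F = (6.28292, 4.18484), J = [[3.74740, 11.560], [6.12480, 10.120]].
Δ = (0.462, -0.693), so (x, y)₂ = (2.062, -0.236).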